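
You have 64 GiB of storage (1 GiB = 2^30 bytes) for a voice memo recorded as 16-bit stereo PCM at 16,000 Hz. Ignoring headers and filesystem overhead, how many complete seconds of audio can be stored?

Uncompressed byte rate = 16,000 × 2 × 2 = 64,000 bytes/s.
Capacity = 64 × 1,073,741,824 = 68,719,476,736 bytes.
68,719,476,736 / 64,000 ≈ 1073741.82 s → 1,073,741 seconds.

1,073,741 seconds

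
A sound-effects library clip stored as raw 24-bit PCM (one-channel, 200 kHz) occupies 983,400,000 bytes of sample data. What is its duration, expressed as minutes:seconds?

Byte rate = 200,000 × 3 × 1 = 600,000 bytes/s.
Duration = 983,400,000 / 600,000 = 1,639 s.
1,639 s = 27:19.

27:19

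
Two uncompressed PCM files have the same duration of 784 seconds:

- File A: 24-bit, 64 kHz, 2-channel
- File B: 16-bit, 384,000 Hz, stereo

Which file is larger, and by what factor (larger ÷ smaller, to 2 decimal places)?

File A: 64,000 × 3 × 2 = 384,000 bytes/s.
File B: 384,000 × 2 × 2 = 1,536,000 bytes/s.
File B is larger; ratio = 1,204,224,000 / 301,056,000 = 4.00.

File B, by a factor of 4.00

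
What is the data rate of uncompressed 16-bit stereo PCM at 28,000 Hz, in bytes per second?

Bit rate = 28,000 × 16 × 2 = 896,000 bits/s.
896,000 / 8 = 112,000 bytes/s.

112,000 bytes/s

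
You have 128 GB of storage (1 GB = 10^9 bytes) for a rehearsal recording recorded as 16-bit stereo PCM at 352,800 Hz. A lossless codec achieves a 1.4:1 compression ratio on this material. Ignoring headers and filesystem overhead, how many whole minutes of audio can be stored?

Uncompressed byte rate = 352,800 × 2 × 2 = 1,411,200 bytes/s.
After 1.4:1 compression, effective rate ≈ 1008000 bytes/s.
Capacity = 128 × 1,000,000,000 = 128,000,000,000 bytes.
128,000,000,000 / effective rate ≈ 126984.13 s → 2,116 minutes.

2,116 minutes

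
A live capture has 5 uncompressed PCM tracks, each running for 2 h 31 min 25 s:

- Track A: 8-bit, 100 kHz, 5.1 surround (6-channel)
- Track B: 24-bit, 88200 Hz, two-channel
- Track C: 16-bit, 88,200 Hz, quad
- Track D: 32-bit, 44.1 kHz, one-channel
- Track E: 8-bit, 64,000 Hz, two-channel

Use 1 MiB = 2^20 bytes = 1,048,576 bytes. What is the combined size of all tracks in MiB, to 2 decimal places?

2 h 31 min 25 s = 9,085 s.
Track A: 100,000 × 9,085 × 1 × 6 = 5,451,000,000 bytes.
Track B: 88,200 × 9,085 × 3 × 2 = 4,807,782,000 bytes.
Track C: 88,200 × 9,085 × 2 × 4 = 6,410,376,000 bytes.
Track D: 44,100 × 9,085 × 4 × 1 = 1,602,594,000 bytes.
Track E: 64,000 × 9,085 × 1 × 2 = 1,162,880,000 bytes.
Total = 19,434,632,000 bytes = 18534.31 MiB.

18534.31 MiB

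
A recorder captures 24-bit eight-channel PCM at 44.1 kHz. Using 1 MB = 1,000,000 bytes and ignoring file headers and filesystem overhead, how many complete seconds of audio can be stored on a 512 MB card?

483 seconds

Uncompressed byte rate = 44,100 × 3 × 8 = 1,058,400 bytes/s.
Capacity = 512 × 1,000,000 = 512,000,000 bytes.
512,000,000 / 1,058,400 ≈ 483.75 s → 483 seconds.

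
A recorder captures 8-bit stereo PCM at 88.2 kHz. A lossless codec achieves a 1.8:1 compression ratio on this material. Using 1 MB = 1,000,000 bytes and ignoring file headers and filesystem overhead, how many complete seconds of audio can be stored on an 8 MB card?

Uncompressed byte rate = 88,200 × 1 × 2 = 176,400 bytes/s.
After 1.8:1 compression, effective rate ≈ 98000 bytes/s.
Capacity = 8 × 1,000,000 = 8,000,000 bytes.
8,000,000 / effective rate ≈ 81.63 s → 81 seconds.

81 seconds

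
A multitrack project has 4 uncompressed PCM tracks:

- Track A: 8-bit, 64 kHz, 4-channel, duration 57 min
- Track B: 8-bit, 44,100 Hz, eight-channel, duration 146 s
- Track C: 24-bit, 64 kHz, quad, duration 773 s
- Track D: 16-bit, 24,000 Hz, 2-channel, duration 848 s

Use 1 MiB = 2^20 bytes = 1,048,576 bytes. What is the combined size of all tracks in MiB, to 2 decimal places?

1527.88 MiB

Track A: 57 min = 3,420 s; 64,000 × 3,420 × 1 × 4 = 875,520,000 bytes.
Track B: 44,100 × 146 × 1 × 8 = 51,508,800 bytes.
Track C: 64,000 × 773 × 3 × 4 = 593,664,000 bytes.
Track D: 24,000 × 848 × 2 × 2 = 81,408,000 bytes.
Total = 1,602,100,800 bytes = 1527.88 MiB.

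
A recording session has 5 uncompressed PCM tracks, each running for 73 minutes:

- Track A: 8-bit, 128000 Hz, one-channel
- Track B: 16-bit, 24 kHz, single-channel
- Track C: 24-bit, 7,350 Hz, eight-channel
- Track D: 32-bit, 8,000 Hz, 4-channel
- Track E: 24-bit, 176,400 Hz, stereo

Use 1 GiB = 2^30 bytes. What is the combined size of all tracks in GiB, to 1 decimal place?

6.3 GiB

73 minutes = 4,380 s.
Track A: 128,000 × 4,380 × 1 × 1 = 560,640,000 bytes.
Track B: 24,000 × 4,380 × 2 × 1 = 210,240,000 bytes.
Track C: 7,350 × 4,380 × 3 × 8 = 772,632,000 bytes.
Track D: 8,000 × 4,380 × 4 × 4 = 560,640,000 bytes.
Track E: 176,400 × 4,380 × 3 × 2 = 4,635,792,000 bytes.
Total = 6,739,944,000 bytes = 6.3 GiB.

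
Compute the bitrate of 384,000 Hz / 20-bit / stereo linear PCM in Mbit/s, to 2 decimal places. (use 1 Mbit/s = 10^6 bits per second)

15.36 Mbit/s

Bit rate = 384,000 × 20 × 2 = 15,360,000 bits/s.
= 15.36 Mbit/s.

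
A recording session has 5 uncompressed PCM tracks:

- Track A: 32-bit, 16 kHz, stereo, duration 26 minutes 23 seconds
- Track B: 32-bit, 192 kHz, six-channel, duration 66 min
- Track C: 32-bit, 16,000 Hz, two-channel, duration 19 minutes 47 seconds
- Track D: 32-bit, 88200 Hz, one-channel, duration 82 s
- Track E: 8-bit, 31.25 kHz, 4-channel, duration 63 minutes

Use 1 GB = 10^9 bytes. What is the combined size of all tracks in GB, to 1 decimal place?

19.1 GB

Track A: 26 minutes 23 seconds = 1,583 s; 16,000 × 1,583 × 4 × 2 = 202,624,000 bytes.
Track B: 66 min = 3,960 s; 192,000 × 3,960 × 4 × 6 = 18,247,680,000 bytes.
Track C: 19 minutes 47 seconds = 1,187 s; 16,000 × 1,187 × 4 × 2 = 151,936,000 bytes.
Track D: 88,200 × 82 × 4 × 1 = 28,929,600 bytes.
Track E: 63 minutes = 3,780 s; 31,250 × 3,780 × 1 × 4 = 472,500,000 bytes.
Total = 19,103,669,600 bytes = 19.1 GB.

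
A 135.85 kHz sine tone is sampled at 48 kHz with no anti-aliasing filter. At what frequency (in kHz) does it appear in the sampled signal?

Nyquist = 48,000/2 = 24,000 Hz; 135,850 Hz exceeds it.
Alias = |135,850 − 3×48,000| = |135,850 − 144,000| = 8,150 Hz = 8.15 kHz.

8.15 kHz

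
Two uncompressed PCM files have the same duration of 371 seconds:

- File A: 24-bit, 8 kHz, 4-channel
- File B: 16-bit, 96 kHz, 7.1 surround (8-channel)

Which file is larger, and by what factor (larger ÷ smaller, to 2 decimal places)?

File A: 8,000 × 3 × 4 = 96,000 bytes/s.
File B: 96,000 × 2 × 8 = 1,536,000 bytes/s.
File B is larger; ratio = 569,856,000 / 35,616,000 = 16.00.

File B, by a factor of 16.00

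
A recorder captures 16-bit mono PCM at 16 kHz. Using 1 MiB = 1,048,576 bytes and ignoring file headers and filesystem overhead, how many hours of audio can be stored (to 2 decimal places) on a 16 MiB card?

0.15 hours

Uncompressed byte rate = 16,000 × 2 × 1 = 32,000 bytes/s.
Capacity = 16 × 1,048,576 = 16,777,216 bytes.
16,777,216 / 32,000 ≈ 524.29 s → 0.15 hours.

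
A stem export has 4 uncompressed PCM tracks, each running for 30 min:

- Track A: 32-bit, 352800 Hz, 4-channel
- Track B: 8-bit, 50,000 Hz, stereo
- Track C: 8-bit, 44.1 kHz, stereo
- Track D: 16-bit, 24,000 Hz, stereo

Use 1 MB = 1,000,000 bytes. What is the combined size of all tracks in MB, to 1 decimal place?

30 min = 1,800 s.
Track A: 352,800 × 1,800 × 4 × 4 = 10,160,640,000 bytes.
Track B: 50,000 × 1,800 × 1 × 2 = 180,000,000 bytes.
Track C: 44,100 × 1,800 × 1 × 2 = 158,760,000 bytes.
Track D: 24,000 × 1,800 × 2 × 2 = 172,800,000 bytes.
Total = 10,672,200,000 bytes = 10672.2 MB.

10672.2 MB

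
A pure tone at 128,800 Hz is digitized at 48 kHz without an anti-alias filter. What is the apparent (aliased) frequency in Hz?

Nyquist = 48,000/2 = 24,000 Hz; 128,800 Hz exceeds it.
Alias = |128,800 − 3×48,000| = |128,800 − 144,000| = 15,200 Hz.

15,200 Hz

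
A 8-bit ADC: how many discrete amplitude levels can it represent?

256 levels

2^8 = 256.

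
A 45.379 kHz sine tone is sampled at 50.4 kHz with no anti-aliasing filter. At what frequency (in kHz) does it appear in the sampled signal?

Nyquist = 50,400/2 = 25,200 Hz; 45,379 Hz exceeds it.
Alias = |45,379 − 1×50,400| = |45,379 − 50,400| = 5,021 Hz = 5.021 kHz.

5.021 kHz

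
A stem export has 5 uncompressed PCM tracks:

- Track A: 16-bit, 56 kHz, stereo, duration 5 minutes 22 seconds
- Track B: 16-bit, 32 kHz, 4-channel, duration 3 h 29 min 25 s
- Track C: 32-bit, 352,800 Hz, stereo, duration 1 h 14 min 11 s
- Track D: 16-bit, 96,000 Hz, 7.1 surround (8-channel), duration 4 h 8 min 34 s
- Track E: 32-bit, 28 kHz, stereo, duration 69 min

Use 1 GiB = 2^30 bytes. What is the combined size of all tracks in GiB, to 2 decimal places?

36.96 GiB

Track A: 5 minutes 22 seconds = 322 s; 56,000 × 322 × 2 × 2 = 72,128,000 bytes.
Track B: 3 h 29 min 25 s = 12,565 s; 32,000 × 12,565 × 2 × 4 = 3,216,640,000 bytes.
Track C: 1 h 14 min 11 s = 4,451 s; 352,800 × 4,451 × 4 × 2 = 12,562,502,400 bytes.
Track D: 4 h 8 min 34 s = 14,914 s; 96,000 × 14,914 × 2 × 8 = 22,907,904,000 bytes.
Track E: 69 min = 4,140 s; 28,000 × 4,140 × 4 × 2 = 927,360,000 bytes.
Total = 39,686,534,400 bytes = 36.96 GiB.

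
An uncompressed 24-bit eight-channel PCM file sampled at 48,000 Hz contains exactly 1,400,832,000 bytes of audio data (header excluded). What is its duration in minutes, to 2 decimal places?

Byte rate = 48,000 × 3 × 8 = 1,152,000 bytes/s.
Duration = 1,400,832,000 / 1,152,000 = 1,216 s.
1,216 s / 60 = 20.27 minutes.

20.27 minutes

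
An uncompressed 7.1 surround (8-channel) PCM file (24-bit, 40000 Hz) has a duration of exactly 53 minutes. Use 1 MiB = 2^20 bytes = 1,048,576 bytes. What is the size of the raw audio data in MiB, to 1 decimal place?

Duration = exactly 53 minutes = 3,180 s.
Bytes = 40,000 samples/s × 3,180 s × 3 bytes/sample × 8 ch = 3,052,800,000 bytes.
3,052,800,000 / 1,048,576 = 2911.4 MiB.

2911.4 MiB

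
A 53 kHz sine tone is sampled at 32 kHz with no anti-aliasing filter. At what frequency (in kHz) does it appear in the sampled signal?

11 kHz

Nyquist = 32,000/2 = 16,000 Hz; 53,000 Hz exceeds it.
Alias = |53,000 − 2×32,000| = |53,000 − 64,000| = 11,000 Hz = 11 kHz.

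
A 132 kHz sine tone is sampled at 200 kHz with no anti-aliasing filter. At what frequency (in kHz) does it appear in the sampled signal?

68 kHz

Nyquist = 200,000/2 = 100,000 Hz; 132,000 Hz exceeds it.
Alias = |132,000 − 1×200,000| = |132,000 − 200,000| = 68,000 Hz = 68 kHz.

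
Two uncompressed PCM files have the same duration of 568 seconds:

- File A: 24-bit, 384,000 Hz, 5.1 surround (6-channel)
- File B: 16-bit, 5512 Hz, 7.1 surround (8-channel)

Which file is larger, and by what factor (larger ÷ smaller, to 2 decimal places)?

File A: 384,000 × 3 × 6 = 6,912,000 bytes/s.
File B: 5,512 × 2 × 8 = 88,192 bytes/s.
File A is larger; ratio = 3,926,016,000 / 50,093,056 = 78.37.

File A, by a factor of 78.37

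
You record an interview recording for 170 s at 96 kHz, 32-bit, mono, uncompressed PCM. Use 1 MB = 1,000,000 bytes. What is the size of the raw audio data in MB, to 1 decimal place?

65.3 MB

Bytes = 96,000 samples/s × 170 s × 4 bytes/sample × 1 ch = 65,280,000 bytes.
65,280,000 / 1,000,000 = 65.3 MB.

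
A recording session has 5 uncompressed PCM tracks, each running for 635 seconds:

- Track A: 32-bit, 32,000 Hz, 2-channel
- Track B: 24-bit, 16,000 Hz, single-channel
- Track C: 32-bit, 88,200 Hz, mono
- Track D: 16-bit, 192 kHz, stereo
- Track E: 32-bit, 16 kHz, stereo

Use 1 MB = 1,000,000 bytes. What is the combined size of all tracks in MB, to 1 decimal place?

986.0 MB

Track A: 32,000 × 635 × 4 × 2 = 162,560,000 bytes.
Track B: 16,000 × 635 × 3 × 1 = 30,480,000 bytes.
Track C: 88,200 × 635 × 4 × 1 = 224,028,000 bytes.
Track D: 192,000 × 635 × 2 × 2 = 487,680,000 bytes.
Track E: 16,000 × 635 × 4 × 2 = 81,280,000 bytes.
Total = 986,028,000 bytes = 986.0 MB.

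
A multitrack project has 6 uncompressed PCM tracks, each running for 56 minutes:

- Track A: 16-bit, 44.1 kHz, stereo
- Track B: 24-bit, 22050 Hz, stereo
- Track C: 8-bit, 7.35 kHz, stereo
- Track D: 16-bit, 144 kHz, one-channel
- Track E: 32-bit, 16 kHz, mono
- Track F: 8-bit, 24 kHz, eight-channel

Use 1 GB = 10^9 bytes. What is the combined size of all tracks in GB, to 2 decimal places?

2.91 GB

56 minutes = 3,360 s.
Track A: 44,100 × 3,360 × 2 × 2 = 592,704,000 bytes.
Track B: 22,050 × 3,360 × 3 × 2 = 444,528,000 bytes.
Track C: 7,350 × 3,360 × 1 × 2 = 49,392,000 bytes.
Track D: 144,000 × 3,360 × 2 × 1 = 967,680,000 bytes.
Track E: 16,000 × 3,360 × 4 × 1 = 215,040,000 bytes.
Track F: 24,000 × 3,360 × 1 × 8 = 645,120,000 bytes.
Total = 2,914,464,000 bytes = 2.91 GB.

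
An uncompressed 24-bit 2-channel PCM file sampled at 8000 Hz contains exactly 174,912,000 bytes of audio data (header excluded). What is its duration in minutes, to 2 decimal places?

60.73 minutes

Byte rate = 8,000 × 3 × 2 = 48,000 bytes/s.
Duration = 174,912,000 / 48,000 = 3,644 s.
3,644 s / 60 = 60.73 minutes.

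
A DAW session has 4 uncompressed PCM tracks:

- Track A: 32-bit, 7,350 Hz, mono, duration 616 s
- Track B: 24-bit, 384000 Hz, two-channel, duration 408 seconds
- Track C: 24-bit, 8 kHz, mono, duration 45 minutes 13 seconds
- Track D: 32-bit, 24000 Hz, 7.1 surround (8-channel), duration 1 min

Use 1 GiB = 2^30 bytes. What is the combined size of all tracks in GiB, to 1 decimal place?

Track A: 7,350 × 616 × 4 × 1 = 18,110,400 bytes.
Track B: 384,000 × 408 × 3 × 2 = 940,032,000 bytes.
Track C: 45 minutes 13 seconds = 2,713 s; 8,000 × 2,713 × 3 × 1 = 65,112,000 bytes.
Track D: 1 min = 60 s; 24,000 × 60 × 4 × 8 = 46,080,000 bytes.
Total = 1,069,334,400 bytes = 1.0 GiB.

1.0 GiB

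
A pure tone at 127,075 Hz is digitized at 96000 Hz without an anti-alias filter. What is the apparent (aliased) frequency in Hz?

31,075 Hz

Nyquist = 96,000/2 = 48,000 Hz; 127,075 Hz exceeds it.
Alias = |127,075 − 1×96,000| = |127,075 − 96,000| = 31,075 Hz.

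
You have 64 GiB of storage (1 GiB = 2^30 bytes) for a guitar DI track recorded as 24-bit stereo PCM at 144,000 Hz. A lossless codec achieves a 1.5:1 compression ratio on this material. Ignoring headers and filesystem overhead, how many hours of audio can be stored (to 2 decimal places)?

33.14 hours

Uncompressed byte rate = 144,000 × 3 × 2 = 864,000 bytes/s.
After 1.5:1 compression, effective rate ≈ 576000 bytes/s.
Capacity = 64 × 1,073,741,824 = 68,719,476,736 bytes.
68,719,476,736 / effective rate ≈ 119304.65 s → 33.14 hours.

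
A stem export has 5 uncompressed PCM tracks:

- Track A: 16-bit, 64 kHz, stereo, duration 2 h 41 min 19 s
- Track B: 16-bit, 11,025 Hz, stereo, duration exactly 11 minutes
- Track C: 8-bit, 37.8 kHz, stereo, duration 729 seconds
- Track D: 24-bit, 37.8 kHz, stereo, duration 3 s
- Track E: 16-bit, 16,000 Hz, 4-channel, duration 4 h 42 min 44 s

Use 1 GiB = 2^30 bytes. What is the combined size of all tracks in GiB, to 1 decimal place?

4.4 GiB

Track A: 2 h 41 min 19 s = 9,679 s; 64,000 × 9,679 × 2 × 2 = 2,477,824,000 bytes.
Track B: exactly 11 minutes = 660 s; 11,025 × 660 × 2 × 2 = 29,106,000 bytes.
Track C: 37,800 × 729 × 1 × 2 = 55,112,400 bytes.
Track D: 37,800 × 3 × 3 × 2 = 680,400 bytes.
Track E: 4 h 42 min 44 s = 16,964 s; 16,000 × 16,964 × 2 × 4 = 2,171,392,000 bytes.
Total = 4,734,114,800 bytes = 4.4 GiB.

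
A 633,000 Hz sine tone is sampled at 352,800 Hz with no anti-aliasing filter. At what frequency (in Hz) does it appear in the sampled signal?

72,600 Hz

Nyquist = 352,800/2 = 176,400 Hz; 633,000 Hz exceeds it.
Alias = |633,000 − 2×352,800| = |633,000 − 705,600| = 72,600 Hz.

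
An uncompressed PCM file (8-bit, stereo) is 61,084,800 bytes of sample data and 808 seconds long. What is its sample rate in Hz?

37,800 Hz

Bytes = sample_rate × seconds × bytes_per_sample × channels.
sample_rate = 61,084,800 / (808 × 1 × 2) = 61,084,800 / 1,616 = 37,800 Hz.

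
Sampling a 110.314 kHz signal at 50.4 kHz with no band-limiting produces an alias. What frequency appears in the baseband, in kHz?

9.514 kHz

Nyquist = 50,400/2 = 25,200 Hz; 110,314 Hz exceeds it.
Alias = |110,314 − 2×50,400| = |110,314 − 100,800| = 9,514 Hz = 9.514 kHz.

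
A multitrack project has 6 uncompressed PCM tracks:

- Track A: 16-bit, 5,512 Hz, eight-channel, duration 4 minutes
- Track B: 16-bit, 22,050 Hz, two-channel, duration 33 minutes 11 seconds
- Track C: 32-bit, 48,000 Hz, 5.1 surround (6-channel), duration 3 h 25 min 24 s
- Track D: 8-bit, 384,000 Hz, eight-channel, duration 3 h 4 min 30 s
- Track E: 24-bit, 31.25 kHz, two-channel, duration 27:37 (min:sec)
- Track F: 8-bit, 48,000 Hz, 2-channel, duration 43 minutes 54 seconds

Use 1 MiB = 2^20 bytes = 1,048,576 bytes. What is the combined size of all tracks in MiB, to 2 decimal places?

Track A: 4 minutes = 240 s; 5,512 × 240 × 2 × 8 = 21,166,080 bytes.
Track B: 33 minutes 11 seconds = 1,991 s; 22,050 × 1,991 × 2 × 2 = 175,606,200 bytes.
Track C: 3 h 25 min 24 s = 12,324 s; 48,000 × 12,324 × 4 × 6 = 14,197,248,000 bytes.
Track D: 3 h 4 min 30 s = 11,070 s; 384,000 × 11,070 × 1 × 8 = 34,007,040,000 bytes.
Track E: 27:37 (min:sec) = 1,657 s; 31,250 × 1,657 × 3 × 2 = 310,687,500 bytes.
Track F: 43 minutes 54 seconds = 2,634 s; 48,000 × 2,634 × 1 × 2 = 252,864,000 bytes.
Total = 48,964,611,780 bytes = 46696.29 MiB.

46696.29 MiB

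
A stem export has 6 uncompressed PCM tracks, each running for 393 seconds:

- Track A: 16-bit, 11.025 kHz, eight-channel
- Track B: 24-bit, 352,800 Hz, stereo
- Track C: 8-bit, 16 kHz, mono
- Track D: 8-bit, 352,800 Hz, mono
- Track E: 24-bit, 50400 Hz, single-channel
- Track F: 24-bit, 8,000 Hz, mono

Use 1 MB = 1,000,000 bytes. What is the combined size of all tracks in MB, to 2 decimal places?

1115.02 MB

Track A: 11,025 × 393 × 2 × 8 = 69,325,200 bytes.
Track B: 352,800 × 393 × 3 × 2 = 831,902,400 bytes.
Track C: 16,000 × 393 × 1 × 1 = 6,288,000 bytes.
Track D: 352,800 × 393 × 1 × 1 = 138,650,400 bytes.
Track E: 50,400 × 393 × 3 × 1 = 59,421,600 bytes.
Track F: 8,000 × 393 × 3 × 1 = 9,432,000 bytes.
Total = 1,115,019,600 bytes = 1115.02 MB.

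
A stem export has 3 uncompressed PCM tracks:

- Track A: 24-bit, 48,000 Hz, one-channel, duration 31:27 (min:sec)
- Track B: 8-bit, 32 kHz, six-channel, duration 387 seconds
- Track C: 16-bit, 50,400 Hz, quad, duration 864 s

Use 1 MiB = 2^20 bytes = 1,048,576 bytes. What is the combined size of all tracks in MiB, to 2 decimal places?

Track A: 31:27 (min:sec) = 1,887 s; 48,000 × 1,887 × 3 × 1 = 271,728,000 bytes.
Track B: 32,000 × 387 × 1 × 6 = 74,304,000 bytes.
Track C: 50,400 × 864 × 2 × 4 = 348,364,800 bytes.
Total = 694,396,800 bytes = 662.23 MiB.

662.23 MiB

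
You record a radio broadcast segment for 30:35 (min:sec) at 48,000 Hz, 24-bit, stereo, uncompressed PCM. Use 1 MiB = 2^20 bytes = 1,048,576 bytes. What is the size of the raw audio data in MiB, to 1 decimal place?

Duration = 30:35 (min:sec) = 1,835 s.
Bytes = 48,000 samples/s × 1,835 s × 3 bytes/sample × 2 ch = 528,480,000 bytes.
528,480,000 / 1,048,576 = 504.0 MiB.

504.0 MiB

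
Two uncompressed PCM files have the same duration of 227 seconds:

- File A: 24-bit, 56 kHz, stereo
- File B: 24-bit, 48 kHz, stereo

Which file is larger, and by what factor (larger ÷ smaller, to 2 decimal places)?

File A, by a factor of 1.17

File A: 56,000 × 3 × 2 = 336,000 bytes/s.
File B: 48,000 × 3 × 2 = 288,000 bytes/s.
File A is larger; ratio = 76,272,000 / 65,376,000 = 1.17.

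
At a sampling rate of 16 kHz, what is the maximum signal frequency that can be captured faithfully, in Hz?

Nyquist frequency = sample rate / 2 = 16,000 / 2 = 8,000 Hz.

8,000 Hz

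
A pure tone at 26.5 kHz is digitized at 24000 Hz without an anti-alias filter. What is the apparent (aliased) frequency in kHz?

Nyquist = 24,000/2 = 12,000 Hz; 26,500 Hz exceeds it.
Alias = |26,500 − 1×24,000| = |26,500 − 24,000| = 2,500 Hz = 2.5 kHz.

2.5 kHz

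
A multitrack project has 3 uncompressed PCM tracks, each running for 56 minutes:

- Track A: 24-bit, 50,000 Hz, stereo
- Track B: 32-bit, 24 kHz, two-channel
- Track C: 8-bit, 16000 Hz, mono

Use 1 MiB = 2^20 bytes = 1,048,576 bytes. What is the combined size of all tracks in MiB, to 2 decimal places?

56 minutes = 3,360 s.
Track A: 50,000 × 3,360 × 3 × 2 = 1,008,000,000 bytes.
Track B: 24,000 × 3,360 × 4 × 2 = 645,120,000 bytes.
Track C: 16,000 × 3,360 × 1 × 1 = 53,760,000 bytes.
Total = 1,706,880,000 bytes = 1627.81 MiB.

1627.81 MiB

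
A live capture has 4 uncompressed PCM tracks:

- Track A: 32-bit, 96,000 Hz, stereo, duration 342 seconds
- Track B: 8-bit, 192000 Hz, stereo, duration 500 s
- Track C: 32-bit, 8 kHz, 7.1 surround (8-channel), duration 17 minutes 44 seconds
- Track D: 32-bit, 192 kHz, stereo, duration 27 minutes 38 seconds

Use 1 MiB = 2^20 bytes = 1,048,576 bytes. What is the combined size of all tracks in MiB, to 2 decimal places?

Track A: 96,000 × 342 × 4 × 2 = 262,656,000 bytes.
Track B: 192,000 × 500 × 1 × 2 = 192,000,000 bytes.
Track C: 17 minutes 44 seconds = 1,064 s; 8,000 × 1,064 × 4 × 8 = 272,384,000 bytes.
Track D: 27 minutes 38 seconds = 1,658 s; 192,000 × 1,658 × 4 × 2 = 2,546,688,000 bytes.
Total = 3,273,728,000 bytes = 3122.07 MiB.

3122.07 MiB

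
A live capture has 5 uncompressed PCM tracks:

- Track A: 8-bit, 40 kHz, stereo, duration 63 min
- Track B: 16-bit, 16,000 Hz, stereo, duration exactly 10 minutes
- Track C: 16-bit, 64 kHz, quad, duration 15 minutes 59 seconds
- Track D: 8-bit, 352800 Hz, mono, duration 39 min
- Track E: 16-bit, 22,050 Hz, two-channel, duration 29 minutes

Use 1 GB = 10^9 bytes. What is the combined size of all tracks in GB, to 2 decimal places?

1.81 GB

Track A: 63 min = 3,780 s; 40,000 × 3,780 × 1 × 2 = 302,400,000 bytes.
Track B: exactly 10 minutes = 600 s; 16,000 × 600 × 2 × 2 = 38,400,000 bytes.
Track C: 15 minutes 59 seconds = 959 s; 64,000 × 959 × 2 × 4 = 491,008,000 bytes.
Track D: 39 min = 2,340 s; 352,800 × 2,340 × 1 × 1 = 825,552,000 bytes.
Track E: 29 minutes = 1,740 s; 22,050 × 1,740 × 2 × 2 = 153,468,000 bytes.
Total = 1,810,828,000 bytes = 1.81 GB.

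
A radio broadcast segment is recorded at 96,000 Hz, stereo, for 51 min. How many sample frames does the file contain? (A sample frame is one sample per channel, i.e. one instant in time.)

293,760,000 sample frames

51 min = 3,060 s.
96,000 samples/s × 3,060 s = 293,760,000 frames.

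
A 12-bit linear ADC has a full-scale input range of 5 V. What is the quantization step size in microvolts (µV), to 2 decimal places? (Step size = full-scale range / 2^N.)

1220.70 µV

5 V / 2^12 = 5 / 4,096 V = 1220.70 µV.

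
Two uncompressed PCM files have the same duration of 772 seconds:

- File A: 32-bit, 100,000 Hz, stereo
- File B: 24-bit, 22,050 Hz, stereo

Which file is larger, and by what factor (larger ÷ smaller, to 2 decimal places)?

File A, by a factor of 6.05

File A: 100,000 × 4 × 2 = 800,000 bytes/s.
File B: 22,050 × 3 × 2 = 132,300 bytes/s.
File A is larger; ratio = 617,600,000 / 102,135,600 = 6.05.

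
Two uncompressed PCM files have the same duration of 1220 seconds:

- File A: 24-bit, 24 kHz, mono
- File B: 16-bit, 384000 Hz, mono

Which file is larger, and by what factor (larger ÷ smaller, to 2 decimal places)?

File A: 24,000 × 3 × 1 = 72,000 bytes/s.
File B: 384,000 × 2 × 1 = 768,000 bytes/s.
File B is larger; ratio = 936,960,000 / 87,840,000 = 10.67.

File B, by a factor of 10.67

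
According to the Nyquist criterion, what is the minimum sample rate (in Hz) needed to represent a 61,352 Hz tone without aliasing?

Minimum sample rate = 2 × 61,352 Hz = 122,704 Hz.

122,704 Hz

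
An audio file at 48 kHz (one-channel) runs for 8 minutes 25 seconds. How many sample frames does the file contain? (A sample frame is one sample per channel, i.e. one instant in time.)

24,240,000 sample frames

8 minutes 25 seconds = 505 s.
48,000 samples/s × 505 s = 24,240,000 frames.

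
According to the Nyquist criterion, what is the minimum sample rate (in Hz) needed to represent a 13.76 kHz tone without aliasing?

Minimum sample rate = 2 × 13,760 Hz = 27,520 Hz.

27,520 Hz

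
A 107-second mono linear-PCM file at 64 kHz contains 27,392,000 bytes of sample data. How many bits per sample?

32 bits

Bytes per sample = 27,392,000 / (64,000 × 107 × 1) = 27,392,000 / 6,848,000 = 4.
Bit depth = 4 × 8 = 32 bits.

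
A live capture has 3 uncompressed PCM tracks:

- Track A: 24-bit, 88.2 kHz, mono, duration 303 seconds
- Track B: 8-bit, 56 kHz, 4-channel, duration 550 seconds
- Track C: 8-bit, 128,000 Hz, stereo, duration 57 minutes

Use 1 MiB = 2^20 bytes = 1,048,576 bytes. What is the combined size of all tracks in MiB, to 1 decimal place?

1028.9 MiB

Track A: 88,200 × 303 × 3 × 1 = 80,173,800 bytes.
Track B: 56,000 × 550 × 1 × 4 = 123,200,000 bytes.
Track C: 57 minutes = 3,420 s; 128,000 × 3,420 × 1 × 2 = 875,520,000 bytes.
Total = 1,078,893,800 bytes = 1028.9 MiB.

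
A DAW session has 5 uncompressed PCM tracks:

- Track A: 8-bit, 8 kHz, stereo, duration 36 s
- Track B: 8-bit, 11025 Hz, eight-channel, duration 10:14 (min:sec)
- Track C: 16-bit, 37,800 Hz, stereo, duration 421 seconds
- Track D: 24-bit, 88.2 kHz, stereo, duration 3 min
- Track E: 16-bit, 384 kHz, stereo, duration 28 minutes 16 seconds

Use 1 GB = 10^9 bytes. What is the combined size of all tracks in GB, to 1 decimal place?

2.8 GB

Track A: 8,000 × 36 × 1 × 2 = 576,000 bytes.
Track B: 10:14 (min:sec) = 614 s; 11,025 × 614 × 1 × 8 = 54,154,800 bytes.
Track C: 37,800 × 421 × 2 × 2 = 63,655,200 bytes.
Track D: 3 min = 180 s; 88,200 × 180 × 3 × 2 = 95,256,000 bytes.
Track E: 28 minutes 16 seconds = 1,696 s; 384,000 × 1,696 × 2 × 2 = 2,605,056,000 bytes.
Total = 2,818,698,000 bytes = 2.8 GB.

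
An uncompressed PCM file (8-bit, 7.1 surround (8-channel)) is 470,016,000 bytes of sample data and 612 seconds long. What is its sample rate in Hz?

Bytes = sample_rate × seconds × bytes_per_sample × channels.
sample_rate = 470,016,000 / (612 × 1 × 8) = 470,016,000 / 4,896 = 96,000 Hz.

96,000 Hz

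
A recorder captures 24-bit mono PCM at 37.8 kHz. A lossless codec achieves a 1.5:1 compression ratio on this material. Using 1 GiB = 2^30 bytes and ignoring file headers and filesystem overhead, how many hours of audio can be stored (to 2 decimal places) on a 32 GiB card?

126.25 hours

Uncompressed byte rate = 37,800 × 3 × 1 = 113,400 bytes/s.
After 1.5:1 compression, effective rate ≈ 75600 bytes/s.
Capacity = 32 × 1,073,741,824 = 34,359,738,368 bytes.
34,359,738,368 / effective rate ≈ 454493.89 s → 126.25 hours.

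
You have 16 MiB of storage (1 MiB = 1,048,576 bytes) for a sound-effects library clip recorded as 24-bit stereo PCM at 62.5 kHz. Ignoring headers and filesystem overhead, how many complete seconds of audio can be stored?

Uncompressed byte rate = 62,500 × 3 × 2 = 375,000 bytes/s.
Capacity = 16 × 1,048,576 = 16,777,216 bytes.
16,777,216 / 375,000 ≈ 44.74 s → 44 seconds.

44 seconds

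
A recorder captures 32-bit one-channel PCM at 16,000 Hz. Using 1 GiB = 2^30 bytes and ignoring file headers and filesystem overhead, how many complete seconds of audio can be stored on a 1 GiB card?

Uncompressed byte rate = 16,000 × 4 × 1 = 64,000 bytes/s.
Capacity = 1 × 1,073,741,824 = 1,073,741,824 bytes.
1,073,741,824 / 64,000 ≈ 16777.22 s → 16,777 seconds.

16,777 seconds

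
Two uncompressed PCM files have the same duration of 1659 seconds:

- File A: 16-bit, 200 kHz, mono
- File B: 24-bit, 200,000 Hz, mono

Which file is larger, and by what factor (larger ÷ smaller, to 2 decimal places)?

File B, by a factor of 1.50

File A: 200,000 × 2 × 1 = 400,000 bytes/s.
File B: 200,000 × 3 × 1 = 600,000 bytes/s.
File B is larger; ratio = 995,400,000 / 663,600,000 = 1.50.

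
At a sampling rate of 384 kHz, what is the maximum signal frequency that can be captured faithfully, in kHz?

Nyquist frequency = sample rate / 2 = 384,000 / 2 = 192 kHz.

192 kHz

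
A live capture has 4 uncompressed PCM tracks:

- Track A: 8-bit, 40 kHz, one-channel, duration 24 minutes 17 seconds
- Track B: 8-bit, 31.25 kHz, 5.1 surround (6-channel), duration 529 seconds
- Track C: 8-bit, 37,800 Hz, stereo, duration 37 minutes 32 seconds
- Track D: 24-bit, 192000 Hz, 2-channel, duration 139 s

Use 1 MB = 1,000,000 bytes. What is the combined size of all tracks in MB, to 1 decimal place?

Track A: 24 minutes 17 seconds = 1,457 s; 40,000 × 1,457 × 1 × 1 = 58,280,000 bytes.
Track B: 31,250 × 529 × 1 × 6 = 99,187,500 bytes.
Track C: 37 minutes 32 seconds = 2,252 s; 37,800 × 2,252 × 1 × 2 = 170,251,200 bytes.
Track D: 192,000 × 139 × 3 × 2 = 160,128,000 bytes.
Total = 487,846,700 bytes = 487.8 MB.

487.8 MB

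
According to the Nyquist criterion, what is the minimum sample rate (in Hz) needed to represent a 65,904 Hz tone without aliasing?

131,808 Hz

Minimum sample rate = 2 × 65,904 Hz = 131,808 Hz.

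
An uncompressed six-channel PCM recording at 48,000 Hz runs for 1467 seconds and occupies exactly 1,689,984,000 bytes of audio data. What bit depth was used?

32 bits

Bytes per sample = 1,689,984,000 / (48,000 × 1,467 × 6) = 1,689,984,000 / 422,496,000 = 4.
Bit depth = 4 × 8 = 32 bits.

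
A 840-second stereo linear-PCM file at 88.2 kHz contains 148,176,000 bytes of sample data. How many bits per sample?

Bytes per sample = 148,176,000 / (88,200 × 840 × 2) = 148,176,000 / 148,176,000 = 1.
Bit depth = 1 × 8 = 8 bits.

8 bits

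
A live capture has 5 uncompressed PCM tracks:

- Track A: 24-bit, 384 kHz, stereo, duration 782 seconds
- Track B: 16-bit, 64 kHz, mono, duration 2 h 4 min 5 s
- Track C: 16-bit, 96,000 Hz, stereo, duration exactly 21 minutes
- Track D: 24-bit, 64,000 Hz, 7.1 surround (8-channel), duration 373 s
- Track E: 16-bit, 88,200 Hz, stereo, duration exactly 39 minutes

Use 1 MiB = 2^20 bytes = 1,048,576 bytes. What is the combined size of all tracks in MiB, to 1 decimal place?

Track A: 384,000 × 782 × 3 × 2 = 1,801,728,000 bytes.
Track B: 2 h 4 min 5 s = 7,445 s; 64,000 × 7,445 × 2 × 1 = 952,960,000 bytes.
Track C: exactly 21 minutes = 1,260 s; 96,000 × 1,260 × 2 × 2 = 483,840,000 bytes.
Track D: 64,000 × 373 × 3 × 8 = 572,928,000 bytes.
Track E: exactly 39 minutes = 2,340 s; 88,200 × 2,340 × 2 × 2 = 825,552,000 bytes.
Total = 4,637,008,000 bytes = 4422.2 MiB.

4422.2 MiB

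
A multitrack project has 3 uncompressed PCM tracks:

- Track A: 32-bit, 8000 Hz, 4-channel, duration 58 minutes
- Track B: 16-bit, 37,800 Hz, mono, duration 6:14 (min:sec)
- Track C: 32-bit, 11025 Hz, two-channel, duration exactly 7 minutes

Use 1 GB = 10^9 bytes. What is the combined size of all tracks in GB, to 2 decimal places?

Track A: 58 minutes = 3,480 s; 8,000 × 3,480 × 4 × 4 = 445,440,000 bytes.
Track B: 6:14 (min:sec) = 374 s; 37,800 × 374 × 2 × 1 = 28,274,400 bytes.
Track C: exactly 7 minutes = 420 s; 11,025 × 420 × 4 × 2 = 37,044,000 bytes.
Total = 510,758,400 bytes = 0.51 GB.

0.51 GB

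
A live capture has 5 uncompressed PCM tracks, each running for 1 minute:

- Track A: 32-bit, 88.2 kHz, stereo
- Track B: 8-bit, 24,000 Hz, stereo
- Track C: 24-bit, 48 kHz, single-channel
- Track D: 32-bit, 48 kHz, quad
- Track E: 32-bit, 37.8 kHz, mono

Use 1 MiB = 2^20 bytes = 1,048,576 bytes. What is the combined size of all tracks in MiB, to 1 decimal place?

104.0 MiB

1 minute = 60 s.
Track A: 88,200 × 60 × 4 × 2 = 42,336,000 bytes.
Track B: 24,000 × 60 × 1 × 2 = 2,880,000 bytes.
Track C: 48,000 × 60 × 3 × 1 = 8,640,000 bytes.
Track D: 48,000 × 60 × 4 × 4 = 46,080,000 bytes.
Track E: 37,800 × 60 × 4 × 1 = 9,072,000 bytes.
Total = 109,008,000 bytes = 104.0 MiB.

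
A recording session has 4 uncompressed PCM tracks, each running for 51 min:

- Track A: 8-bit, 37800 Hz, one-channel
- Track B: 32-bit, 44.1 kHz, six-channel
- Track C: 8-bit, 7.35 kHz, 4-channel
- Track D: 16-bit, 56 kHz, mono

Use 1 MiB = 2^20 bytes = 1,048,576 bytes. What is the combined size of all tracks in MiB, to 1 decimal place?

3611.6 MiB

51 min = 3,060 s.
Track A: 37,800 × 3,060 × 1 × 1 = 115,668,000 bytes.
Track B: 44,100 × 3,060 × 4 × 6 = 3,238,704,000 bytes.
Track C: 7,350 × 3,060 × 1 × 4 = 89,964,000 bytes.
Track D: 56,000 × 3,060 × 2 × 1 = 342,720,000 bytes.
Total = 3,787,056,000 bytes = 3611.6 MiB.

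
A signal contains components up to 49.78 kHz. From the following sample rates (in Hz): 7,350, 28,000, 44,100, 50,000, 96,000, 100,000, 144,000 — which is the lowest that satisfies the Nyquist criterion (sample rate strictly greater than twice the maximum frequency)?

Need sample rate > 2 × 49,780 = 99,560 Hz.
Lowest listed rate above 99,560 Hz is 100,000 Hz.

100,000 Hz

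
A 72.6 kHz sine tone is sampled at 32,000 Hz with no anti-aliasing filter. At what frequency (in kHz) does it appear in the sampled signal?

Nyquist = 32,000/2 = 16,000 Hz; 72,600 Hz exceeds it.
Alias = |72,600 − 2×32,000| = |72,600 − 64,000| = 8,600 Hz = 8.6 kHz.

8.6 kHz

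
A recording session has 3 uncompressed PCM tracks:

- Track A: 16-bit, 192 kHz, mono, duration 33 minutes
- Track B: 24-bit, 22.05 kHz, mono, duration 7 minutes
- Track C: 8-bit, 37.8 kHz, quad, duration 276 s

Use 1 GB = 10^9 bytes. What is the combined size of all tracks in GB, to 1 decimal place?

Track A: 33 minutes = 1,980 s; 192,000 × 1,980 × 2 × 1 = 760,320,000 bytes.
Track B: 7 minutes = 420 s; 22,050 × 420 × 3 × 1 = 27,783,000 bytes.
Track C: 37,800 × 276 × 1 × 4 = 41,731,200 bytes.
Total = 829,834,200 bytes = 0.8 GB.

0.8 GB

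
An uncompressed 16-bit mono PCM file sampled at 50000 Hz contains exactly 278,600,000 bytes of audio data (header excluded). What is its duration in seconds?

2,786 seconds

Byte rate = 50,000 × 2 × 1 = 100,000 bytes/s.
Duration = 278,600,000 / 100,000 = 2,786 s.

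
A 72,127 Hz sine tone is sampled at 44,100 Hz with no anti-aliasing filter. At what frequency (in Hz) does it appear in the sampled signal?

Nyquist = 44,100/2 = 22,050 Hz; 72,127 Hz exceeds it.
Alias = |72,127 − 2×44,100| = |72,127 − 88,200| = 16,073 Hz.

16,073 Hz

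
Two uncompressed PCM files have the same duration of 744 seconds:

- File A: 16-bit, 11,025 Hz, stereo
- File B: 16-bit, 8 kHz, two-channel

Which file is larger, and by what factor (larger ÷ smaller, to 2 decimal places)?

File A, by a factor of 1.38

File A: 11,025 × 2 × 2 = 44,100 bytes/s.
File B: 8,000 × 2 × 2 = 32,000 bytes/s.
File A is larger; ratio = 32,810,400 / 23,808,000 = 1.38.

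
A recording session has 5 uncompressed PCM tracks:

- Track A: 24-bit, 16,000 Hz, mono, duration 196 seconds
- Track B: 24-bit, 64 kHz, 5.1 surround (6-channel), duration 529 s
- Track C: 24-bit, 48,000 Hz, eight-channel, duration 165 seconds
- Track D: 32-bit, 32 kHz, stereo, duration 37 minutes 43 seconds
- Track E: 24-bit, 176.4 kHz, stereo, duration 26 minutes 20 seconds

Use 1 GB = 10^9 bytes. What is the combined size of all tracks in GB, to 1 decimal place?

3.1 GB

Track A: 16,000 × 196 × 3 × 1 = 9,408,000 bytes.
Track B: 64,000 × 529 × 3 × 6 = 609,408,000 bytes.
Track C: 48,000 × 165 × 3 × 8 = 190,080,000 bytes.
Track D: 37 minutes 43 seconds = 2,263 s; 32,000 × 2,263 × 4 × 2 = 579,328,000 bytes.
Track E: 26 minutes 20 seconds = 1,580 s; 176,400 × 1,580 × 3 × 2 = 1,672,272,000 bytes.
Total = 3,060,496,000 bytes = 3.1 GB.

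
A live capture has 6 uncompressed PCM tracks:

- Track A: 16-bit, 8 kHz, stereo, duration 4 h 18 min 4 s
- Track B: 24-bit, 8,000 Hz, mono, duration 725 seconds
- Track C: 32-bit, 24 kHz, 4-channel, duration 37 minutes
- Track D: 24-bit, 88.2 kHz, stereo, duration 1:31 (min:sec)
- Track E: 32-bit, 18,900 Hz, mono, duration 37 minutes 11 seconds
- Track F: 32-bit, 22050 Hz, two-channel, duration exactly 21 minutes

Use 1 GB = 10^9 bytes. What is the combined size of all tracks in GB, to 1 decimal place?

Track A: 4 h 18 min 4 s = 15,484 s; 8,000 × 15,484 × 2 × 2 = 495,488,000 bytes.
Track B: 8,000 × 725 × 3 × 1 = 17,400,000 bytes.
Track C: 37 minutes = 2,220 s; 24,000 × 2,220 × 4 × 4 = 852,480,000 bytes.
Track D: 1:31 (min:sec) = 91 s; 88,200 × 91 × 3 × 2 = 48,157,200 bytes.
Track E: 37 minutes 11 seconds = 2,231 s; 18,900 × 2,231 × 4 × 1 = 168,663,600 bytes.
Track F: exactly 21 minutes = 1,260 s; 22,050 × 1,260 × 4 × 2 = 222,264,000 bytes.
Total = 1,804,452,800 bytes = 1.8 GB.

1.8 GB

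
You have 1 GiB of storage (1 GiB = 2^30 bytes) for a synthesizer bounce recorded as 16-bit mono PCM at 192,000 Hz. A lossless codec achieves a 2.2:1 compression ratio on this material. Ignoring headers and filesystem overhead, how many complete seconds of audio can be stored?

Uncompressed byte rate = 192,000 × 2 × 1 = 384,000 bytes/s.
After 2.2:1 compression, effective rate ≈ 174545.45 bytes/s.
Capacity = 1 × 1,073,741,824 = 1,073,741,824 bytes.
1,073,741,824 / effective rate ≈ 6151.65 s → 6,151 seconds.

6,151 seconds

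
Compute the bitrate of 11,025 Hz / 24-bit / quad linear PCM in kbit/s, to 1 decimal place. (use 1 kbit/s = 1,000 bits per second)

Bit rate = 11,025 × 24 × 4 = 1,058,400 bits/s.
= 1058.4 kbit/s.

1058.4 kbit/s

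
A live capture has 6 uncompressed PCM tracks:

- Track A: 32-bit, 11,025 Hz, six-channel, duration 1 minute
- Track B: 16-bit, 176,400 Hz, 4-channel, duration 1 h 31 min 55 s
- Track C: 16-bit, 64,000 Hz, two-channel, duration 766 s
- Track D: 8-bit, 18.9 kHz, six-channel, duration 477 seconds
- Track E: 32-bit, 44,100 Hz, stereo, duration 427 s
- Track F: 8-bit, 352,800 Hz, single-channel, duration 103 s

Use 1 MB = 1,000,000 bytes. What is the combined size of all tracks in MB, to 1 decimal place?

Track A: 1 minute = 60 s; 11,025 × 60 × 4 × 6 = 15,876,000 bytes.
Track B: 1 h 31 min 55 s = 5,515 s; 176,400 × 5,515 × 2 × 4 = 7,782,768,000 bytes.
Track C: 64,000 × 766 × 2 × 2 = 196,096,000 bytes.
Track D: 18,900 × 477 × 1 × 6 = 54,091,800 bytes.
Track E: 44,100 × 427 × 4 × 2 = 150,645,600 bytes.
Track F: 352,800 × 103 × 1 × 1 = 36,338,400 bytes.
Total = 8,235,815,800 bytes = 8235.8 MB.

8235.8 MB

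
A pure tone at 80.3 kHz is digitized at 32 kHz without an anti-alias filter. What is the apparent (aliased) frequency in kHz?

15.7 kHz

Nyquist = 32,000/2 = 16,000 Hz; 80,300 Hz exceeds it.
Alias = |80,300 − 3×32,000| = |80,300 − 96,000| = 15,700 Hz = 15.7 kHz.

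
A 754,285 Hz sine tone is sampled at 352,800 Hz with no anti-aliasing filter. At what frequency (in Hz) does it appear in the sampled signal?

Nyquist = 352,800/2 = 176,400 Hz; 754,285 Hz exceeds it.
Alias = |754,285 − 2×352,800| = |754,285 − 705,600| = 48,685 Hz.

48,685 Hz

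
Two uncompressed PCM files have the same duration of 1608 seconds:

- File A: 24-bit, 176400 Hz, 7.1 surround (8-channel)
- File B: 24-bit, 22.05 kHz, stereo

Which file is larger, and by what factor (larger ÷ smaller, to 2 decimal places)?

File A: 176,400 × 3 × 8 = 4,233,600 bytes/s.
File B: 22,050 × 3 × 2 = 132,300 bytes/s.
File A is larger; ratio = 6,807,628,800 / 212,738,400 = 32.00.

File A, by a factor of 32.00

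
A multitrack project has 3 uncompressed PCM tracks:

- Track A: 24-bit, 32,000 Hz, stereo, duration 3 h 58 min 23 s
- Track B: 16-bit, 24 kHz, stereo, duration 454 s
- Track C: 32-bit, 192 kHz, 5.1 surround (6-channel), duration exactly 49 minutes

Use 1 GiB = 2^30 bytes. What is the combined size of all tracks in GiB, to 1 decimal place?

Track A: 3 h 58 min 23 s = 14,303 s; 32,000 × 14,303 × 3 × 2 = 2,746,176,000 bytes.
Track B: 24,000 × 454 × 2 × 2 = 43,584,000 bytes.
Track C: exactly 49 minutes = 2,940 s; 192,000 × 2,940 × 4 × 6 = 13,547,520,000 bytes.
Total = 16,337,280,000 bytes = 15.2 GiB.

15.2 GiB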